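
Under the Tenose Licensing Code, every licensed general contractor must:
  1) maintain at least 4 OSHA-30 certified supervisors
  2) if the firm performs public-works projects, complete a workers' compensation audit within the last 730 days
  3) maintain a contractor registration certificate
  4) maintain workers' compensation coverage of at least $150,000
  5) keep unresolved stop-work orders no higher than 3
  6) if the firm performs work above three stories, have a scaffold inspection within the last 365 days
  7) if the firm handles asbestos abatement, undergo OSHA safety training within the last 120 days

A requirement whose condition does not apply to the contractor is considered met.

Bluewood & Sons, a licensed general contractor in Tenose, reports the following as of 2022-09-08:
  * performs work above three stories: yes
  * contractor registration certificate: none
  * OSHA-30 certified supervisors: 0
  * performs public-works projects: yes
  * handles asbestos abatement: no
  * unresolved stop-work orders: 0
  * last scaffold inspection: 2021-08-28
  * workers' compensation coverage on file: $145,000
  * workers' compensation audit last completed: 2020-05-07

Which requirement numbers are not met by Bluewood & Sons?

1, 2, 3, 4, 6

1. OSHA-30 certified supervisors 0 < 4 → not met
2. condition 'performs public-works projects' holds; workers' compensation audit 854 days ago vs limit 730 → not met
3. contractor registration certificate absent → not met
4. workers' compensation coverage $145,000 < $150,000 → not met
5. unresolved stop-work orders 0 ≤ 3 → met
6. condition 'performs work above three stories' holds; scaffold inspection 376 days ago vs limit 365 → not met
7. condition 'handles asbestos abatement' does not hold → requirement n/a → met
Not met: 1, 2, 3, 4, 6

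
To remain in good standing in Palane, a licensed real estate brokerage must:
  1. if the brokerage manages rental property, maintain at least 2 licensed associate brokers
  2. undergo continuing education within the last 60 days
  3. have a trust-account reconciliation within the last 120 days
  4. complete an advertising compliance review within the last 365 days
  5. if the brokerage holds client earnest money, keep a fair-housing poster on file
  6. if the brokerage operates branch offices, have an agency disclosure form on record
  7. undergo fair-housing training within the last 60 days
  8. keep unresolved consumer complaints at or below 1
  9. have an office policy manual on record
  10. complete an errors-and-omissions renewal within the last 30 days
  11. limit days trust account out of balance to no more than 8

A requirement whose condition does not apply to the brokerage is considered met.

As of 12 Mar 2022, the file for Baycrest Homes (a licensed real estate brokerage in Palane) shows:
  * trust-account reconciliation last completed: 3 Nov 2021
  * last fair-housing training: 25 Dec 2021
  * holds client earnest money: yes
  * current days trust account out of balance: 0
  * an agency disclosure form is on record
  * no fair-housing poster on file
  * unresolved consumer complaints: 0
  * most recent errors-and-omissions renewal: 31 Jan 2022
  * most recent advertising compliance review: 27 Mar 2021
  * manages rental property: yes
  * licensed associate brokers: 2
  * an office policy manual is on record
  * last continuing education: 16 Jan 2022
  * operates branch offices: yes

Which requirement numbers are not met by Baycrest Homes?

3, 5, 7, 10

1. condition 'manages rental property' holds; licensed associate brokers 2 ≥ 2 → met
2. continuing education 55 days ago vs limit 60 → met
3. trust-account reconciliation 129 days ago vs limit 120 → not met
4. advertising compliance review 350 days ago vs limit 365 → met
5. condition 'holds client earnest money' holds; fair-housing poster absent → not met
6. condition 'operates branch offices' holds; agency disclosure form present → met
7. fair-housing training 77 days ago vs limit 60 → not met
8. unresolved consumer complaints 0 ≤ 1 → met
9. office policy manual present → met
10. errors-and-omissions renewal 40 days ago vs limit 30 → not met
11. days trust account out of balance 0 ≤ 8 → met
Not met: 3, 5, 7, 10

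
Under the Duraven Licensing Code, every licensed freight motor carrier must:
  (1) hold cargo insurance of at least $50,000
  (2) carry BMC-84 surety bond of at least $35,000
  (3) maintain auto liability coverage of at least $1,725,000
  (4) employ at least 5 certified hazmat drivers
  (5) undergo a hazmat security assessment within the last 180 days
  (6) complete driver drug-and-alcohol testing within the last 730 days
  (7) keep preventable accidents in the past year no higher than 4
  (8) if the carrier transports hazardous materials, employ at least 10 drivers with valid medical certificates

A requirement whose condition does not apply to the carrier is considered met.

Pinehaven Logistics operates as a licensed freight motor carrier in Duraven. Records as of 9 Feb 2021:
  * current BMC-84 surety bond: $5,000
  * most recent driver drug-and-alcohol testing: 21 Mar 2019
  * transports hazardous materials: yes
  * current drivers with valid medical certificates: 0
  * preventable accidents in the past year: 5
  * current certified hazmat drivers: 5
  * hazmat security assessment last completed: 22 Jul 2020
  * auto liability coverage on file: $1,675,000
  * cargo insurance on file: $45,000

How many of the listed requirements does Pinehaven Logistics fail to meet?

6

1. cargo insurance $45,000 < $50,000 → not met
2. BMC-84 surety bond $5,000 < $35,000 → not met
3. auto liability coverage $1,675,000 < $1,725,000 → not met
4. certified hazmat drivers 5 ≥ 5 → met
5. hazmat security assessment 202 days ago vs limit 180 → not met
6. driver drug-and-alcohol testing 691 days ago vs limit 730 → met
7. preventable accidents in the past year 5 > 4 → not met
8. condition 'transports hazardous materials' holds; drivers with valid medical certificates 0 < 10 → not met
Not met: 6 of 8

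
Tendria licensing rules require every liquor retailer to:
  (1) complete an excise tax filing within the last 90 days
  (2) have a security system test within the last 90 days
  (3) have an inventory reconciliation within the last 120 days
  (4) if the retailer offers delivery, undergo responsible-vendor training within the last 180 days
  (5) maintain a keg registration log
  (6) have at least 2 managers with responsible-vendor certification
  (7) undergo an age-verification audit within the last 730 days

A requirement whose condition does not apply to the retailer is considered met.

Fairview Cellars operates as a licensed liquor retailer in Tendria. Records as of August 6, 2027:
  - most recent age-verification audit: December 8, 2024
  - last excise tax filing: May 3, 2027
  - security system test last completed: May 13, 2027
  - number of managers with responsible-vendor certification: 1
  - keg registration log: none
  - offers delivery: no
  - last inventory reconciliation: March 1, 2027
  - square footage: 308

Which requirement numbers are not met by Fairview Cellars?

1, 3, 5, 6, 7

1. excise tax filing 95 days ago vs limit 90 → not met
2. security system test 85 days ago vs limit 90 → met
3. inventory reconciliation 158 days ago vs limit 120 → not met
4. condition 'offers delivery' does not hold → requirement n/a → met
5. keg registration log absent → not met
6. managers with responsible-vendor certification 1 < 2 → not met
7. age-verification audit 971 days ago vs limit 730 → not met
Not met: 1, 3, 5, 6, 7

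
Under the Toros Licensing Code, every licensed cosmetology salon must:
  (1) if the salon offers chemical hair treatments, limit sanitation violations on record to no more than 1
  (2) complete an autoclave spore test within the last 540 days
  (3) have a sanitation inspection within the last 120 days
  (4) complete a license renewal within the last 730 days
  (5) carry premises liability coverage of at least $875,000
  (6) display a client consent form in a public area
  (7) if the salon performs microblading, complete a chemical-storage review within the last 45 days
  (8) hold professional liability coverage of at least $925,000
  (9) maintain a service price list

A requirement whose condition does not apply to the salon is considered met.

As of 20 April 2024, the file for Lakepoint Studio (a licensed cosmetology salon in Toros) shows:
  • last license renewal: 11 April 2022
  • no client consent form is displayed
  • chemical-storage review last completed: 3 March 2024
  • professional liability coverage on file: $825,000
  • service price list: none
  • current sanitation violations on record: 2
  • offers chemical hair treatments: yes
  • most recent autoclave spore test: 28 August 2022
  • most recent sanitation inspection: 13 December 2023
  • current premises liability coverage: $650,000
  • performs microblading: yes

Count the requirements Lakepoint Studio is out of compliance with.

1. condition 'offers chemical hair treatments' holds; sanitation violations on record 2 > 1 → not met
2. autoclave spore test 601 days ago vs limit 540 → not met
3. sanitation inspection 129 days ago vs limit 120 → not met
4. license renewal 740 days ago vs limit 730 → not met
5. premises liability coverage $650,000 < $875,000 → not met
6. client consent form absent → not met
7. condition 'performs microblading' holds; chemical-storage review 48 days ago vs limit 45 → not met
8. professional liability coverage $825,000 < $925,000 → not met
9. service price list absent → not met
Not met: 9 of 9

9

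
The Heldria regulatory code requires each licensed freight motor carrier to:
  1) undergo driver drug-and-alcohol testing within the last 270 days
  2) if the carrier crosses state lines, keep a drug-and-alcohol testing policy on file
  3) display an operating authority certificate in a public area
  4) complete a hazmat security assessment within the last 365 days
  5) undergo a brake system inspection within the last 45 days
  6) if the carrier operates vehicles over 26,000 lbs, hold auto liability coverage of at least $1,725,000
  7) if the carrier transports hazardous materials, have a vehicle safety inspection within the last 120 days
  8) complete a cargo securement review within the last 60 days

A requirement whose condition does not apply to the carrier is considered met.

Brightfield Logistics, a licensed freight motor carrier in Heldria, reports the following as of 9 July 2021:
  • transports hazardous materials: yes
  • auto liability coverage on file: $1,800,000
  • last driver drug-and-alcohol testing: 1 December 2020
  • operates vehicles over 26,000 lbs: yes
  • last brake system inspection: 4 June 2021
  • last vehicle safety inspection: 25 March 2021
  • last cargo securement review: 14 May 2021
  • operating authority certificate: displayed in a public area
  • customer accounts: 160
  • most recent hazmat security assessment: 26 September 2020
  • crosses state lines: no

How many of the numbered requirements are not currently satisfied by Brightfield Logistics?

0

1. driver drug-and-alcohol testing 220 days ago vs limit 270 → met
2. condition 'crosses state lines' does not hold → requirement n/a → met
3. operating authority certificate present → met
4. hazmat security assessment 286 days ago vs limit 365 → met
5. brake system inspection 35 days ago vs limit 45 → met
6. condition 'operates vehicles over 26,000 lbs' holds; auto liability coverage $1,800,000 ≥ $1,725,000 → met
7. condition 'transports hazardous materials' holds; vehicle safety inspection 106 days ago vs limit 120 → met
8. cargo securement review 56 days ago vs limit 60 → met
Not met: 0 of 8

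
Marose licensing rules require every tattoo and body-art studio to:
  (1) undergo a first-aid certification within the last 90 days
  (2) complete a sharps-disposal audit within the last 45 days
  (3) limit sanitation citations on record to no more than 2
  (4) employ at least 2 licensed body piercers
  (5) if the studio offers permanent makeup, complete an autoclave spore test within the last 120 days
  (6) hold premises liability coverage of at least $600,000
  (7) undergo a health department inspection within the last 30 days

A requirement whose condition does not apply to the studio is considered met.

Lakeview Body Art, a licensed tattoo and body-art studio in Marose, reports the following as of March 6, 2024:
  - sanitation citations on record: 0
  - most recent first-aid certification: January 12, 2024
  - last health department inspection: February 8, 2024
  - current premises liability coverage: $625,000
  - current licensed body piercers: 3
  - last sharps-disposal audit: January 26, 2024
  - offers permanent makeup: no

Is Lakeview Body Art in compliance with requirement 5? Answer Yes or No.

Yes

5. condition 'offers permanent makeup' does not hold → requirement n/a → met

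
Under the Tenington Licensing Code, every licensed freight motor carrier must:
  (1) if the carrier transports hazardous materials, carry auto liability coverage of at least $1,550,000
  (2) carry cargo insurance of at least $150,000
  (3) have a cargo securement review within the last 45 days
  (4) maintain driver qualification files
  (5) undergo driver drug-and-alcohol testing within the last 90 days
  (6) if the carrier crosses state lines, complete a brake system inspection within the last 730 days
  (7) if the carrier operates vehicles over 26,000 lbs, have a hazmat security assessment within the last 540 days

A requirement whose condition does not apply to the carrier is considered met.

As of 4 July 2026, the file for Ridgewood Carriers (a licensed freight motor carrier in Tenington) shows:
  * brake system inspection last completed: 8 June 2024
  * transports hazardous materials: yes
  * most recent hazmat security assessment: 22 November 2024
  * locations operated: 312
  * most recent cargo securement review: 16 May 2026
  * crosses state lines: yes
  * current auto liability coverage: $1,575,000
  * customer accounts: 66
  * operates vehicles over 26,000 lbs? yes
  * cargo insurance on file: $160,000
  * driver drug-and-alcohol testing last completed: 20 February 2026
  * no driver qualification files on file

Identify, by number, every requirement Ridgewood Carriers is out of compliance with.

1. condition 'transports hazardous materials' holds; auto liability coverage $1,575,000 ≥ $1,550,000 → met
2. cargo insurance $160,000 ≥ $150,000 → met
3. cargo securement review 49 days ago vs limit 45 → not met
4. driver qualification files absent → not met
5. driver drug-and-alcohol testing 134 days ago vs limit 90 → not met
6. condition 'crosses state lines' holds; brake system inspection 756 days ago vs limit 730 → not met
7. condition 'operates vehicles over 26,000 lbs' holds; hazmat security assessment 589 days ago vs limit 540 → not met
Not met: 3, 4, 5, 6, 7

3, 4, 5, 6, 7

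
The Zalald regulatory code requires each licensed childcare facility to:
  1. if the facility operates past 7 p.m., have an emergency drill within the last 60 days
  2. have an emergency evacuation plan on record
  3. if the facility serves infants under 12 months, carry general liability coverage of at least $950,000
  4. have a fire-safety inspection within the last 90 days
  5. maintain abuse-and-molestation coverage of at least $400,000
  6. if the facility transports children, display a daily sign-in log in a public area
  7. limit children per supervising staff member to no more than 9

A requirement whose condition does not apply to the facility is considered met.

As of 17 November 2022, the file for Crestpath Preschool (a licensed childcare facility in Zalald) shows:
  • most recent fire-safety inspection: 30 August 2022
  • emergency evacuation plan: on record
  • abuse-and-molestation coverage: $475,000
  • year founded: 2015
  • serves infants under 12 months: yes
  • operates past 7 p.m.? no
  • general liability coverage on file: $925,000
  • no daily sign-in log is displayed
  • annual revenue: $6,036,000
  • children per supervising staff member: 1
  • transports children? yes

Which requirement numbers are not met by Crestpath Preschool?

3, 6

1. condition 'operates past 7 p.m.' does not hold → requirement n/a → met
2. emergency evacuation plan present → met
3. condition 'serves infants under 12 months' holds; general liability coverage $925,000 < $950,000 → not met
4. fire-safety inspection 79 days ago vs limit 90 → met
5. abuse-and-molestation coverage $475,000 ≥ $400,000 → met
6. condition 'transports children' holds; daily sign-in log absent → not met
7. children per supervising staff member 1 ≤ 9 → met
Not met: 3, 6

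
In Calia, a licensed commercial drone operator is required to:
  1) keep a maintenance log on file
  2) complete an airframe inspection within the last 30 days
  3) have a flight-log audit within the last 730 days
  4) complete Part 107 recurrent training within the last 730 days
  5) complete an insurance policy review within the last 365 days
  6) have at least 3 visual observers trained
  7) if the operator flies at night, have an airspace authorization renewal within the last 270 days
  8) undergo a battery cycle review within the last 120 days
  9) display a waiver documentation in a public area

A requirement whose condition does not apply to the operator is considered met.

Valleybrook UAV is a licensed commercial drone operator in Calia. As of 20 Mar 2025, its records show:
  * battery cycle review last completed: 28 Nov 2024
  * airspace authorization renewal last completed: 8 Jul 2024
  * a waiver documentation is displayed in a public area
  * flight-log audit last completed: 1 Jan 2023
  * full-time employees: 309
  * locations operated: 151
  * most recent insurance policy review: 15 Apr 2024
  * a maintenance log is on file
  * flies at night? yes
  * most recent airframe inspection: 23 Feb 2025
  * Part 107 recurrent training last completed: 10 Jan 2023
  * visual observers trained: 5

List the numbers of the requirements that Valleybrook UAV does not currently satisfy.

3, 4

1. maintenance log present → met
2. airframe inspection 25 days ago vs limit 30 → met
3. flight-log audit 809 days ago vs limit 730 → not met
4. Part 107 recurrent training 800 days ago vs limit 730 → not met
5. insurance policy review 339 days ago vs limit 365 → met
6. visual observers trained 5 ≥ 3 → met
7. condition 'flies at night' holds; airspace authorization renewal 255 days ago vs limit 270 → met
8. battery cycle review 112 days ago vs limit 120 → met
9. waiver documentation present → met
Not met: 3, 4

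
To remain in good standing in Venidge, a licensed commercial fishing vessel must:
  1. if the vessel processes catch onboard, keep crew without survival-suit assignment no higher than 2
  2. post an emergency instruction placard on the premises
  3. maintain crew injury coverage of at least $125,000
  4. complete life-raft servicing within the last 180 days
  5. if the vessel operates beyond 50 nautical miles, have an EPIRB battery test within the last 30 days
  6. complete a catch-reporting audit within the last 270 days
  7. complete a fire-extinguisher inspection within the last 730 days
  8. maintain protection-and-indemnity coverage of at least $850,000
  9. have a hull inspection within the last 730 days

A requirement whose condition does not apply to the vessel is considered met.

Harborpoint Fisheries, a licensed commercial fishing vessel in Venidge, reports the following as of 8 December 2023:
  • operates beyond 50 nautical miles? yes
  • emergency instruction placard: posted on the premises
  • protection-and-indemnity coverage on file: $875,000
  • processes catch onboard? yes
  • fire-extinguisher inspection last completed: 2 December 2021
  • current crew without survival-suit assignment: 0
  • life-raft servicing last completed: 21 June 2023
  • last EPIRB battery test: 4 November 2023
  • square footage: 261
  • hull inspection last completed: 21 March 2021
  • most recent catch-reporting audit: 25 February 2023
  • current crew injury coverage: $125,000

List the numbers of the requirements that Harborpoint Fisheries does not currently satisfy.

5, 6, 7, 9

1. condition 'processes catch onboard' holds; crew without survival-suit assignment 0 ≤ 2 → met
2. emergency instruction placard present → met
3. crew injury coverage $125,000 ≥ $125,000 → met
4. life-raft servicing 170 days ago vs limit 180 → met
5. condition 'operates beyond 50 nautical miles' holds; EPIRB battery test 34 days ago vs limit 30 → not met
6. catch-reporting audit 286 days ago vs limit 270 → not met
7. fire-extinguisher inspection 736 days ago vs limit 730 → not met
8. protection-and-indemnity coverage $875,000 ≥ $850,000 → met
9. hull inspection 992 days ago vs limit 730 → not met
Not met: 5, 6, 7, 9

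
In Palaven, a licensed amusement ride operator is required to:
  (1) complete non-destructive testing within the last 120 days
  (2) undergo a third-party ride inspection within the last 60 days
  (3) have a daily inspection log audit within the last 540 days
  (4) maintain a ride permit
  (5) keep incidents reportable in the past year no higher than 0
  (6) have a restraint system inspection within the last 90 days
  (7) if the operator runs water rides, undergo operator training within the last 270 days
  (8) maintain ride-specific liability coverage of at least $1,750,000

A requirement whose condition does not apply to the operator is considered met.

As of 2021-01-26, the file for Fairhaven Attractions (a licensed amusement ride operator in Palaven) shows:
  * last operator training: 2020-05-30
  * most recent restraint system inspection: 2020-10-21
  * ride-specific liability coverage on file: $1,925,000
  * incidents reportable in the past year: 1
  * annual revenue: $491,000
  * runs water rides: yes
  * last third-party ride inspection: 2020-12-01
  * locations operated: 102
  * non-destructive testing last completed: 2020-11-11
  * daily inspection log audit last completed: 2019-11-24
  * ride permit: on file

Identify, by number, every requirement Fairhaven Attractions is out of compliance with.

5, 6

1. non-destructive testing 76 days ago vs limit 120 → met
2. third-party ride inspection 56 days ago vs limit 60 → met
3. daily inspection log audit 429 days ago vs limit 540 → met
4. ride permit present → met
5. incidents reportable in the past year 1 > 0 → not met
6. restraint system inspection 97 days ago vs limit 90 → not met
7. condition 'runs water rides' holds; operator training 241 days ago vs limit 270 → met
8. ride-specific liability coverage $1,925,000 ≥ $1,750,000 → met
Not met: 5, 6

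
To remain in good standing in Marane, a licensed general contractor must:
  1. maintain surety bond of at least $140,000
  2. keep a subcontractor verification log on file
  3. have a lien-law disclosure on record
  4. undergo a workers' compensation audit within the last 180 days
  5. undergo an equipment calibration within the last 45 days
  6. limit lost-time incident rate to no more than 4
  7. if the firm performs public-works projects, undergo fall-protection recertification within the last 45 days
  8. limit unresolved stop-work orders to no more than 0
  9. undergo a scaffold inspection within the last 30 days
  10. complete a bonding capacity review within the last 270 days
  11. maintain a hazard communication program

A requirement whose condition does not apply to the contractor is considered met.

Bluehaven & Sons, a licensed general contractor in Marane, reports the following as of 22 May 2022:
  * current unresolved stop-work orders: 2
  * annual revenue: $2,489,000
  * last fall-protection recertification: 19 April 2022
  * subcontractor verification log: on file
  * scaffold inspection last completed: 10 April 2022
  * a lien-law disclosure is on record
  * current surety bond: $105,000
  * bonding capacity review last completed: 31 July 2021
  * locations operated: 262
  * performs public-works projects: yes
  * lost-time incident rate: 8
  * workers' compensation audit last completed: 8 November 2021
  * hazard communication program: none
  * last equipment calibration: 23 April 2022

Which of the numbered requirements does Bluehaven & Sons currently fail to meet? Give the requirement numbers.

1. surety bond $105,000 < $140,000 → not met
2. subcontractor verification log present → met
3. lien-law disclosure present → met
4. workers' compensation audit 195 days ago vs limit 180 → not met
5. equipment calibration 29 days ago vs limit 45 → met
6. lost-time incident rate 8 > 4 → not met
7. condition 'performs public-works projects' holds; fall-protection recertification 33 days ago vs limit 45 → met
8. unresolved stop-work orders 2 > 0 → not met
9. scaffold inspection 42 days ago vs limit 30 → not met
10. bonding capacity review 295 days ago vs limit 270 → not met
11. hazard communication program absent → not met
Not met: 1, 4, 6, 8, 9, 10, 11

1, 4, 6, 8, 9, 10, 11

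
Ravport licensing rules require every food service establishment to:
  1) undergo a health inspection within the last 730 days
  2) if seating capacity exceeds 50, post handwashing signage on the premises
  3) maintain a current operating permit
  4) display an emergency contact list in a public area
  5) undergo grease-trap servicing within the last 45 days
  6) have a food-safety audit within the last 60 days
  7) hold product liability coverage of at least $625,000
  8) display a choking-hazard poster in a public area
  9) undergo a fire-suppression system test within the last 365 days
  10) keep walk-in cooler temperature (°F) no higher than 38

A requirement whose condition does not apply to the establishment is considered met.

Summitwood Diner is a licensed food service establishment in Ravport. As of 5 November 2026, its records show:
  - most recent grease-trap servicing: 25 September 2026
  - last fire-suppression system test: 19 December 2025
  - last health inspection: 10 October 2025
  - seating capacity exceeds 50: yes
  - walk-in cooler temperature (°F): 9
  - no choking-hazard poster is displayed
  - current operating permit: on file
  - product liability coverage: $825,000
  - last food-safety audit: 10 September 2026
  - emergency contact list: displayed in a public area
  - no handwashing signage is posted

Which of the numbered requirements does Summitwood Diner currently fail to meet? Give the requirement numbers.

2, 8

1. health inspection 391 days ago vs limit 730 → met
2. condition 'seating capacity exceeds 50' holds; handwashing signage absent → not met
3. current operating permit present → met
4. emergency contact list present → met
5. grease-trap servicing 41 days ago vs limit 45 → met
6. food-safety audit 56 days ago vs limit 60 → met
7. product liability coverage $825,000 ≥ $625,000 → met
8. choking-hazard poster absent → not met
9. fire-suppression system test 321 days ago vs limit 365 → met
10. walk-in cooler temperature (°F) 9 ≤ 38 → met
Not met: 2, 8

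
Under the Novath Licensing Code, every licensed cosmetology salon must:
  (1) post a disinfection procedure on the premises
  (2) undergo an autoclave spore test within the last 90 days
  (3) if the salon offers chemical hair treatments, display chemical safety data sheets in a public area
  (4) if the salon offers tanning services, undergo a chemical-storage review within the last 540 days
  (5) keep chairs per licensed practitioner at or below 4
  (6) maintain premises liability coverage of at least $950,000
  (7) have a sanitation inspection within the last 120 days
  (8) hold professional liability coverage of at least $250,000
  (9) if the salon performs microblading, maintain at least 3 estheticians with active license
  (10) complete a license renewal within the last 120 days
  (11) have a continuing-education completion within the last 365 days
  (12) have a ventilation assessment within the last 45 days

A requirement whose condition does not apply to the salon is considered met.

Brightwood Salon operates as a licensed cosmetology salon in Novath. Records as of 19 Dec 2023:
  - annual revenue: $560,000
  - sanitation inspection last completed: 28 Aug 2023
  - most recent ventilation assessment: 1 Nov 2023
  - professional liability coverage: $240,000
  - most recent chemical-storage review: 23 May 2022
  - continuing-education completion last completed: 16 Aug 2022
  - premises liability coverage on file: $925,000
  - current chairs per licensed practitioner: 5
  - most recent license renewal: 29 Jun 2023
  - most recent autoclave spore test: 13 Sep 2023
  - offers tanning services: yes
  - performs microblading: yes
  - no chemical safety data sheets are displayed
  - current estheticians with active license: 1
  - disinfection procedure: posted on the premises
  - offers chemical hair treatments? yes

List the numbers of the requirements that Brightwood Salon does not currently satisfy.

1. disinfection procedure present → met
2. autoclave spore test 97 days ago vs limit 90 → not met
3. condition 'offers chemical hair treatments' holds; chemical safety data sheets absent → not met
4. condition 'offers tanning services' holds; chemical-storage review 575 days ago vs limit 540 → not met
5. chairs per licensed practitioner 5 > 4 → not met
6. premises liability coverage $925,000 < $950,000 → not met
7. sanitation inspection 113 days ago vs limit 120 → met
8. professional liability coverage $240,000 < $250,000 → not met
9. condition 'performs microblading' holds; estheticians with active license 1 < 3 → not met
10. license renewal 173 days ago vs limit 120 → not met
11. continuing-education completion 490 days ago vs limit 365 → not met
12. ventilation assessment 48 days ago vs limit 45 → not met
Not met: 2, 3, 4, 5, 6, 8, 9, 10, 11, 12

2, 3, 4, 5, 6, 8, 9, 10, 11, 12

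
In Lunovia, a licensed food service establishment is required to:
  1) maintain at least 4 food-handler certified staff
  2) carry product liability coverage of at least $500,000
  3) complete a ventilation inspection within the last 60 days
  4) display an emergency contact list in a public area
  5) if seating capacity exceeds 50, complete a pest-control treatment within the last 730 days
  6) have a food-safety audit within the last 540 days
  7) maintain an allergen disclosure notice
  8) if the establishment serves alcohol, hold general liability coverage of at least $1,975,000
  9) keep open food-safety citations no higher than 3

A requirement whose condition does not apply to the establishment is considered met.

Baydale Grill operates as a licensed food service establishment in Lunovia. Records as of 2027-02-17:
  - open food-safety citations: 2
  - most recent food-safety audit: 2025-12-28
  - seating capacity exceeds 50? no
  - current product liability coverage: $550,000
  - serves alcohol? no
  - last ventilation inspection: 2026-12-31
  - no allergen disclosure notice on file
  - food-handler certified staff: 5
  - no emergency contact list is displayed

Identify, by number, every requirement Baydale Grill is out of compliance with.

4, 7

1. food-handler certified staff 5 ≥ 4 → met
2. product liability coverage $550,000 ≥ $500,000 → met
3. ventilation inspection 48 days ago vs limit 60 → met
4. emergency contact list absent → not met
5. condition 'seating capacity exceeds 50' does not hold → requirement n/a → met
6. food-safety audit 416 days ago vs limit 540 → met
7. allergen disclosure notice absent → not met
8. condition 'serves alcohol' does not hold → requirement n/a → met
9. open food-safety citations 2 ≤ 3 → met
Not met: 4, 7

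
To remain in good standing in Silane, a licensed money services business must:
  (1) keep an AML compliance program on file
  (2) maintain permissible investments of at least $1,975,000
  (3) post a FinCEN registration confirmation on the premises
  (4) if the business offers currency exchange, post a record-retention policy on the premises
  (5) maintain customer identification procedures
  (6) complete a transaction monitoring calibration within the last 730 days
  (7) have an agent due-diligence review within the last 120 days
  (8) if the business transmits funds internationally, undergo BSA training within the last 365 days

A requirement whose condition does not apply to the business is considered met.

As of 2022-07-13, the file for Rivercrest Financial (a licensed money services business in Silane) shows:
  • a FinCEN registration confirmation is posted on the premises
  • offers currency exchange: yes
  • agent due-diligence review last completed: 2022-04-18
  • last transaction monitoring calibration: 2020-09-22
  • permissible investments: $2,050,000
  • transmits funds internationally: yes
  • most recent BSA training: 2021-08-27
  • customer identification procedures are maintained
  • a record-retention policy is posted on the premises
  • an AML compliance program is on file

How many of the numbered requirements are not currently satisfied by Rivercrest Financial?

1. AML compliance program present → met
2. permissible investments $2,050,000 ≥ $1,975,000 → met
3. FinCEN registration confirmation present → met
4. condition 'offers currency exchange' holds; record-retention policy present → met
5. customer identification procedures present → met
6. transaction monitoring calibration 659 days ago vs limit 730 → met
7. agent due-diligence review 86 days ago vs limit 120 → met
8. condition 'transmits funds internationally' holds; BSA training 320 days ago vs limit 365 → met
Not met: 0 of 8

0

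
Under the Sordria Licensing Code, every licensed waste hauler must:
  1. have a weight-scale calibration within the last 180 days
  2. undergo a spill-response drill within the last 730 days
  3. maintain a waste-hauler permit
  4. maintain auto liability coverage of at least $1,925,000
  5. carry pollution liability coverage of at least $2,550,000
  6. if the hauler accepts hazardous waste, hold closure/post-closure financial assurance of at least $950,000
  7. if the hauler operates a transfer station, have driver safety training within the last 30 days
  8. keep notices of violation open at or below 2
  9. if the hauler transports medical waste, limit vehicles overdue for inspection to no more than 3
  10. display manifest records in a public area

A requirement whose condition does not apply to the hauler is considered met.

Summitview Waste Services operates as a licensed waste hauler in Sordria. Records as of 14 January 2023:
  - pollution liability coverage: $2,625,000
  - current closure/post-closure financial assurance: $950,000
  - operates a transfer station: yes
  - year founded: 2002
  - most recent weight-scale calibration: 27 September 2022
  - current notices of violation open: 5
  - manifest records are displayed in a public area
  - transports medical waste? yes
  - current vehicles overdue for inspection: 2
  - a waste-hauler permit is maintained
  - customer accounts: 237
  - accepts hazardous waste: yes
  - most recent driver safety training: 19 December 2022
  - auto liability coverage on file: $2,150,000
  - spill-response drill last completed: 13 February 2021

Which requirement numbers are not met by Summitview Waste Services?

1. weight-scale calibration 109 days ago vs limit 180 → met
2. spill-response drill 700 days ago vs limit 730 → met
3. waste-hauler permit present → met
4. auto liability coverage $2,150,000 ≥ $1,925,000 → met
5. pollution liability coverage $2,625,000 ≥ $2,550,000 → met
6. condition 'accepts hazardous waste' holds; closure/post-closure financial assurance $950,000 ≥ $950,000 → met
7. condition 'operates a transfer station' holds; driver safety training 26 days ago vs limit 30 → met
8. notices of violation open 5 > 2 → not met
9. condition 'transports medical waste' holds; vehicles overdue for inspection 2 ≤ 3 → met
10. manifest records present → met
Not met: 8

8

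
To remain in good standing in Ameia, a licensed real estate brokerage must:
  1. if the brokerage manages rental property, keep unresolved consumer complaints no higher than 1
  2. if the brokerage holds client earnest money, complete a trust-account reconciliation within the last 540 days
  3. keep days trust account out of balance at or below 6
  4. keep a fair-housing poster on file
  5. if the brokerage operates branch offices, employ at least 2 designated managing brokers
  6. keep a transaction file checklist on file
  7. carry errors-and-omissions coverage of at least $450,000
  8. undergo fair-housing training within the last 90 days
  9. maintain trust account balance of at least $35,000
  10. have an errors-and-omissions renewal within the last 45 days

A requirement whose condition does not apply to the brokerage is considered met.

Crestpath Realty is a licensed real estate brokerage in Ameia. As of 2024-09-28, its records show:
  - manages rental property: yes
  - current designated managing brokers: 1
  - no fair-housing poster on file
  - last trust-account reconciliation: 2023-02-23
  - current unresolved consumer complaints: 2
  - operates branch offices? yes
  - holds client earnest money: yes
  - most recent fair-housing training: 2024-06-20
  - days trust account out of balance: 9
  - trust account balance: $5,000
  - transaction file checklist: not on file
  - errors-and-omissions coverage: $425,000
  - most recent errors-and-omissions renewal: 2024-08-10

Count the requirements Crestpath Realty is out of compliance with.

10

1. condition 'manages rental property' holds; unresolved consumer complaints 2 > 1 → not met
2. condition 'holds client earnest money' holds; trust-account reconciliation 583 days ago vs limit 540 → not met
3. days trust account out of balance 9 > 6 → not met
4. fair-housing poster absent → not met
5. condition 'operates branch offices' holds; designated managing brokers 1 < 2 → not met
6. transaction file checklist absent → not met
7. errors-and-omissions coverage $425,000 < $450,000 → not met
8. fair-housing training 100 days ago vs limit 90 → not met
9. trust account balance $5,000 < $35,000 → not met
10. errors-and-omissions renewal 49 days ago vs limit 45 → not met
Not met: 10 of 10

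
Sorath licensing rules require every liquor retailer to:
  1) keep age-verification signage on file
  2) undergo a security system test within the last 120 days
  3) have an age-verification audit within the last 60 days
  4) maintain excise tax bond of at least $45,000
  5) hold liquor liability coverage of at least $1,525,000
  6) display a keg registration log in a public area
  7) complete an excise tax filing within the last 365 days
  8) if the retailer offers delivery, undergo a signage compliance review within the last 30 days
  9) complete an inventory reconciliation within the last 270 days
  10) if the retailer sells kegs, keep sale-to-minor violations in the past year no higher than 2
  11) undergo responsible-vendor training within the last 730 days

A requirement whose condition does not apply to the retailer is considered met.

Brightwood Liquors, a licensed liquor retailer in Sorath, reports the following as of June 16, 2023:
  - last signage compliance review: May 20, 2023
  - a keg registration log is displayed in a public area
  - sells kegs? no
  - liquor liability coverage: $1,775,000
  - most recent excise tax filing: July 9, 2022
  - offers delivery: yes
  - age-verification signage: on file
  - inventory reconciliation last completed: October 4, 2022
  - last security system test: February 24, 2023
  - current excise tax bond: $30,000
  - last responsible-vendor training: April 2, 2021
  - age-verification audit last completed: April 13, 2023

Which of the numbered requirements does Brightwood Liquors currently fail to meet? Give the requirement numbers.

3, 4, 11

1. age-verification signage present → met
2. security system test 112 days ago vs limit 120 → met
3. age-verification audit 64 days ago vs limit 60 → not met
4. excise tax bond $30,000 < $45,000 → not met
5. liquor liability coverage $1,775,000 ≥ $1,525,000 → met
6. keg registration log present → met
7. excise tax filing 342 days ago vs limit 365 → met
8. condition 'offers delivery' holds; signage compliance review 27 days ago vs limit 30 → met
9. inventory reconciliation 255 days ago vs limit 270 → met
10. condition 'sells kegs' does not hold → requirement n/a → met
11. responsible-vendor training 805 days ago vs limit 730 → not met
Not met: 3, 4, 11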